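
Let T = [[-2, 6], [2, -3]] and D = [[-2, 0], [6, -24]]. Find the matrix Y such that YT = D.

Since T sits to the right of Y, Y = DT⁻¹.
det T = -6; the adjugate gives T⁻¹ = [[1/2, 1], [1/3, 1/3]].
Y = DT⁻¹ = [[-2, 0], [6, -24]] · [[1/2, 1], [1/3, 1/3]] = [[-1, -2], [-5, -2]].

Y = [[-1, -2], [-5, -2]]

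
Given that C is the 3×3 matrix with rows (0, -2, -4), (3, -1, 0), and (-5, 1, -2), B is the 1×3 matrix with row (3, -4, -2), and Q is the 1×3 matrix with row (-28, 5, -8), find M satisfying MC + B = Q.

MC = Q − B = [[-31, 9, -6]].
Right-multiplying both sides by C⁻¹ gives M = (Q − B)C⁻¹.
det C = -4; the adjugate gives C⁻¹ = [[-1/2, 2, 1], [-3/2, 5, 3], [1/2, -5/2, -3/2]].
M = (Q − B)C⁻¹ = [[-1, -2, 5]].

M = [[-1, -2, 5]]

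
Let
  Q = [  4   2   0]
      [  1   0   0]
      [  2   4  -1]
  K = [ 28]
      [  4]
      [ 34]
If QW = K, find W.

W = [[4], [6], [-2]]

Since Q multiplies W on the left, W = Q⁻¹K.
det Q = 2, so Q⁻¹ = [[0, 1, 0], [1/2, -2, 0], [2, -6, -1]].
W = Q⁻¹K = [[0, 1, 0], [1/2, -2, 0], [2, -6, -1]] · [[28], [4], [34]] = [[4], [6], [-2]].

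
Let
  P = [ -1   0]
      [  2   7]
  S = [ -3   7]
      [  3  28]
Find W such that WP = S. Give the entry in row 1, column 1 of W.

Right-multiplying both sides by P⁻¹ gives W = SP⁻¹.
P has determinant -7; P⁻¹ = [[-1, 0], [2/7, 1/7]].
W = SP⁻¹ = [[-3, 7], [3, 28]] · [[-1, 0], [2/7, 1/7]] = [[5, 1], [5, 4]].

5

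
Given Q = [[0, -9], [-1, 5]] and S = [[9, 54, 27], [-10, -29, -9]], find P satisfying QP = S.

P = [[5, -1, -6], [-1, -6, -3]]

Since Q multiplies P on the left, P = Q⁻¹S.
det Q = -9, so Q⁻¹ = [[-5/9, -1], [-1/9, 0]].
P = Q⁻¹S = [[-5/9, -1], [-1/9, 0]] · [[9, 54, 27], [-10, -29, -9]] = [[5, -1, -6], [-1, -6, -3]].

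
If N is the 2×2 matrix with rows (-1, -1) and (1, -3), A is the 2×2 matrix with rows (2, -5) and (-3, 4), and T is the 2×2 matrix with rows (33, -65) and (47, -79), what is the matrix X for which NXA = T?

X = N⁻¹TA⁻¹ (apply N⁻¹ on the left and A⁻¹ on the right).
N has determinant 4; N⁻¹ = [[-3/4, 1/4], [-1/4, -1/4]].
A has determinant -7; A⁻¹ = [[-4/7, -5/7], [-3/7, -2/7]].
N⁻¹T = [[-13, 29], [-20, 36]].
X = (N⁻¹T)A⁻¹ = [[-5, 1], [-4, 4]].

X = [[-5, 1], [-4, 4]]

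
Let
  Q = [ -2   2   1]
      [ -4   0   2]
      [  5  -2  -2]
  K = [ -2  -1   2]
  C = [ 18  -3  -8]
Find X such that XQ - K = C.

XQ = C + K = [[16, -4, -6]].
Right-multiplying both sides by Q⁻¹ gives X = (C + K)Q⁻¹.
Q has determinant 4; Q⁻¹ = [[1, 1/2, 1], [1/2, -1/4, 0], [2, 3/2, 2]].
X = (C + K)Q⁻¹ = [[2, 0, 4]].

X = [[2, 0, 4]]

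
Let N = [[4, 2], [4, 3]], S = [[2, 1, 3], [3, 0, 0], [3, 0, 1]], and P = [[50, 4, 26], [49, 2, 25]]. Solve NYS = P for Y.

Y = [[2, 2, 1], [-2, -4, 5]]

Y = N⁻¹PS⁻¹ (apply N⁻¹ on the left and S⁻¹ on the right).
det N = 4, so N⁻¹ = [[3/4, -1/2], [-1, 1]].
det S = -3, so S⁻¹ = [[0, 1/3, 0], [1, 7/3, -3], [0, -1, 1]].
N⁻¹P = [[13, 2, 7], [-1, -2, -1]].
Y = (N⁻¹P)S⁻¹ = [[2, 2, 1], [-2, -4, 5]].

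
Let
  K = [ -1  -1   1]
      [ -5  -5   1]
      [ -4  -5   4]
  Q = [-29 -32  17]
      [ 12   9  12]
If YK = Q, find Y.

Since K sits to the right of Y, Y = QK⁻¹.
det K = 4; the adjugate gives K⁻¹ = [[-15/4, -1/4, 1], [4, 0, -1], [5/4, -1/4, 0]].
Y = QK⁻¹ = [[-29, -32, 17], [12, 9, 12]] · [[-15/4, -1/4, 1], [4, 0, -1], [5/4, -1/4, 0]] = [[2, 3, 3], [6, -6, 3]].

Y = [[2, 3, 3], [6, -6, 3]]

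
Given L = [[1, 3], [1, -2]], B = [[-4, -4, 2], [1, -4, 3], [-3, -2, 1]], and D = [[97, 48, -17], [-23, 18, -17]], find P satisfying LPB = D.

P = [[-3, -2, -5], [-3, 3, -3]]

Left-multiply by L⁻¹ and right-multiply by B⁻¹: P = L⁻¹DB⁻¹.
L has determinant -5; L⁻¹ = [[2/5, 3/5], [1/5, -1/5]].
det B = 4, so B⁻¹ = [[1/2, 0, -1], [-5/2, 1/2, 7/2], [-7/2, 1, 5]].
L⁻¹D = [[25, 30, -17], [24, 6, 0]].
P = (L⁻¹D)B⁻¹ = [[-3, -2, -5], [-3, 3, -3]].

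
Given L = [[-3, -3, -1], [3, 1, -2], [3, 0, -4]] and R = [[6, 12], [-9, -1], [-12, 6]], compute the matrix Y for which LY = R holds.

Y = [[0, -2], [-3, -1], [3, -3]]

Since L multiplies Y on the left, Y = L⁻¹R.
L has determinant -3; L⁻¹ = [[4/3, 4, -7/3], [-2, -5, 3], [1, 3, -2]].
Y = L⁻¹R = [[4/3, 4, -7/3], [-2, -5, 3], [1, 3, -2]] · [[6, 12], [-9, -1], [-12, 6]] = [[0, -2], [-3, -1], [3, -3]].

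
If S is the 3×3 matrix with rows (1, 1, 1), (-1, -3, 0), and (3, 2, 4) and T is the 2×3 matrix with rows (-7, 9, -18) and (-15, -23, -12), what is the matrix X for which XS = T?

Since S sits to the right of X, X = TS⁻¹.
det S = -1, so S⁻¹ = [[12, 2, -3], [-4, -1, 1], [-7, -1, 2]].
X = TS⁻¹ = [[-7, 9, -18], [-15, -23, -12]] · [[12, 2, -3], [-4, -1, 1], [-7, -1, 2]] = [[6, -5, -6], [-4, 5, -2]].

X = [[6, -5, -6], [-4, 5, -2]]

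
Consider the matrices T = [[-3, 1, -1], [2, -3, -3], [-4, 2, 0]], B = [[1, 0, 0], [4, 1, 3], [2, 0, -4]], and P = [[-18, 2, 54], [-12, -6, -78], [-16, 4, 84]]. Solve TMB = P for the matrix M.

M = [[0, 0, 3], [2, 2, -3], [4, 0, 0]]

M = T⁻¹PB⁻¹ (apply T⁻¹ on the left and B⁻¹ on the right).
det T = 2, so T⁻¹ = [[3, -1, -3], [6, -2, -11/2], [-4, 1, 7/2]].
det B = -4; the adjugate gives B⁻¹ = [[1, 0, 0], [-11/2, 1, 3/4], [1/2, 0, -1/4]].
T⁻¹P = [[6, 0, -12], [4, 2, 18], [4, 0, 0]].
M = (T⁻¹P)B⁻¹ = [[0, 0, 3], [2, 2, -3], [4, 0, 0]].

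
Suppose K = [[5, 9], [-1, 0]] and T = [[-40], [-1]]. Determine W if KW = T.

K is on the left of W, so left-multiply by K⁻¹: W = K⁻¹T.
K has determinant 9; K⁻¹ = [[0, -1], [1/9, 5/9]].
W = K⁻¹T = [[0, -1], [1/9, 5/9]] · [[-40], [-1]] = [[1], [-5]].

W = [[1], [-5]]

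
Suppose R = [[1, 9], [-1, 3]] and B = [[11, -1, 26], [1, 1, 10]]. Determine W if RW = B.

Since R multiplies W on the left, W = R⁻¹B.
det R = 12, so R⁻¹ = [[1/4, -3/4], [1/12, 1/12]].
W = R⁻¹B = [[1/4, -3/4], [1/12, 1/12]] · [[11, -1, 26], [1, 1, 10]] = [[2, -1, -1], [1, 0, 3]].

W = [[2, -1, -1], [1, 0, 3]]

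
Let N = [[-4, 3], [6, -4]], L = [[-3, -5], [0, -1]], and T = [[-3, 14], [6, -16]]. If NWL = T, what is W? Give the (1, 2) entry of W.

1

Left-multiply by N⁻¹ and right-multiply by L⁻¹: W = N⁻¹TL⁻¹.
det N = -2, so N⁻¹ = [[2, 3/2], [3, 2]].
L has determinant 3; L⁻¹ = [[-1/3, 5/3], [0, -1]].
N⁻¹T = [[3, 4], [3, 10]].
W = (N⁻¹T)L⁻¹ = [[-1, 1], [-1, -5]].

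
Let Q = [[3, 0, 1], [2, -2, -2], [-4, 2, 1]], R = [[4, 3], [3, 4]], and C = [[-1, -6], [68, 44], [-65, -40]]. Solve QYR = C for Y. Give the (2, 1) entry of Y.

-4

Isolating Y: multiply by Q⁻¹ from the left and R⁻¹ from the right, so Y = Q⁻¹CR⁻¹.
det Q = 2; the adjugate gives Q⁻¹ = [[1, 1, 1], [3, 7/2, 4], [-2, -3, -3]].
det R = 7; the adjugate gives R⁻¹ = [[4/7, -3/7], [-3/7, 4/7]].
Q⁻¹C = [[2, -2], [-25, -24], [-7, 0]].
Y = (Q⁻¹C)R⁻¹ = [[2, -2], [-4, -3], [-4, 3]].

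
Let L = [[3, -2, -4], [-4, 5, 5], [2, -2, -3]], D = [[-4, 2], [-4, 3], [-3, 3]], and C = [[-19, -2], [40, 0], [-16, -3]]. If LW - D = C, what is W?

W = [[1, -2], [3, 1], [5, -2]]

LW = C + D = [[-23, 0], [36, 3], [-19, 0]].
Since L multiplies W on the left, W = L⁻¹(C + D).
L has determinant -3; L⁻¹ = [[5/3, -2/3, -10/3], [2/3, 1/3, -1/3], [2/3, -2/3, -7/3]].
W = L⁻¹(C + D) = [[1, -2], [3, 1], [5, -2]].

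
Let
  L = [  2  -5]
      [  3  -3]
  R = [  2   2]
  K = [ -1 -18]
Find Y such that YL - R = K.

Y = [[5, -3]]

YL = K + R = [[1, -16]].
Right-multiplying both sides by L⁻¹ gives Y = (K + R)L⁻¹.
det L = 9, so L⁻¹ = [[-1/3, 5/9], [-1/3, 2/9]].
Y = (K + R)L⁻¹ = [[5, -3]].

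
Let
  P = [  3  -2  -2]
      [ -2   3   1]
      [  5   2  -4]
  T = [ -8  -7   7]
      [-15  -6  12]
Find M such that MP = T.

M = [[0, -1, -2], [0, 0, -3]]

Since P sits to the right of M, M = TP⁻¹.
det P = 2; the adjugate gives P⁻¹ = [[-7, -6, 2], [-3/2, -1, 1/2], [-19/2, -8, 5/2]].
M = TP⁻¹ = [[-8, -7, 7], [-15, -6, 12]] · [[-7, -6, 2], [-3/2, -1, 1/2], [-19/2, -8, 5/2]] = [[0, -1, -2], [0, 0, -3]].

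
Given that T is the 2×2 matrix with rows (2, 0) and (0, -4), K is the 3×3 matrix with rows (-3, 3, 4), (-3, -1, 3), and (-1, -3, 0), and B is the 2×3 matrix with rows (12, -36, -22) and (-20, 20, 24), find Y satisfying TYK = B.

Y = [[-5, 3, 0], [-3, 2, -2]]

Isolating Y: multiply by T⁻¹ from the left and K⁻¹ from the right, so Y = T⁻¹BK⁻¹.
T has determinant -8; T⁻¹ = [[1/2, 0], [0, -1/4]].
det K = -4; the adjugate gives K⁻¹ = [[-9/4, 3, -13/4], [3/4, -1, 3/4], [-2, 3, -3]].
T⁻¹B = [[6, -18, -11], [5, -5, -6]].
Y = (T⁻¹B)K⁻¹ = [[-5, 3, 0], [-3, 2, -2]].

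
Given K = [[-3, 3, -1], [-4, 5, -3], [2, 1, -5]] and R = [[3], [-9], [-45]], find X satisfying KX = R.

X = [[-6], [-3], [6]]

Since K multiplies X on the left, X = K⁻¹R.
K has determinant 2; K⁻¹ = [[-11, 7, -2], [-13, 17/2, -5/2], [-7, 9/2, -3/2]].
X = K⁻¹R = [[-11, 7, -2], [-13, 17/2, -5/2], [-7, 9/2, -3/2]] · [[3], [-9], [-45]] = [[-6], [-3], [6]].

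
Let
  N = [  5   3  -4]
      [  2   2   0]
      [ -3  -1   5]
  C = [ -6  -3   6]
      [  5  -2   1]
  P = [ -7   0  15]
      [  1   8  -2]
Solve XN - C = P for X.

XN = P + C = [[-13, -3, 21], [6, 6, -1]].
Since N sits to the right of X, X = (P + C)N⁻¹.
det N = 4, so N⁻¹ = [[5/2, -11/4, 2], [-5/2, 13/4, -2], [1, -1, 1]].
X = (P + C)N⁻¹ = [[-4, 5, 1], [-1, 4, -1]].

X = [[-4, 5, 1], [-1, 4, -1]]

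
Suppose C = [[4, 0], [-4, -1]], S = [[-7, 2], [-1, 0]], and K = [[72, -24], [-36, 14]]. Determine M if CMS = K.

M = [[-3, 3], [5, 1]]

Isolating M: multiply by C⁻¹ from the left and S⁻¹ from the right, so M = C⁻¹KS⁻¹.
C has determinant -4; C⁻¹ = [[1/4, 0], [-1, -1]].
det S = 2, so S⁻¹ = [[0, -1], [1/2, -7/2]].
C⁻¹K = [[18, -6], [-36, 10]].
M = (C⁻¹K)S⁻¹ = [[-3, 3], [5, 1]].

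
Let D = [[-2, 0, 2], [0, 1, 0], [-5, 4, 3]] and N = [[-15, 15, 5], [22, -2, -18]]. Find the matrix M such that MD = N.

Since D sits to the right of M, M = ND⁻¹.
det D = 4; the adjugate gives D⁻¹ = [[3/4, 2, -1/2], [0, 1, 0], [5/4, 2, -1/2]].
M = ND⁻¹ = [[-15, 15, 5], [22, -2, -18]] · [[3/4, 2, -1/2], [0, 1, 0], [5/4, 2, -1/2]] = [[-5, -5, 5], [-6, 6, -2]].

M = [[-5, -5, 5], [-6, 6, -2]]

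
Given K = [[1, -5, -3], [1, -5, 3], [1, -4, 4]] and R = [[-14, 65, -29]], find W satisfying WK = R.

W = [[-3, -6, -5]]

Since K sits to the right of W, W = RK⁻¹.
K has determinant -6; K⁻¹ = [[4/3, -16/3, 5], [1/6, -7/6, 1], [-1/6, 1/6, 0]].
W = RK⁻¹ = [[-14, 65, -29]] · [[4/3, -16/3, 5], [1/6, -7/6, 1], [-1/6, 1/6, 0]] = [[-3, -6, -5]].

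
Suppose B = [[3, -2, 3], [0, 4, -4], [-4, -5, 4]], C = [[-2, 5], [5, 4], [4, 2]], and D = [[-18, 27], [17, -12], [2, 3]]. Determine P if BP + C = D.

P = [[-3, 5], [2, -5], [-1, -1]]

BP = D − C = [[-16, 22], [12, -16], [-2, 1]].
Left-multiplying both sides by B⁻¹ gives P = B⁻¹(D − C).
det B = 4; the adjugate gives B⁻¹ = [[-1, -7/4, -1], [4, 6, 3], [4, 23/4, 3]].
P = B⁻¹(D − C) = [[-3, 5], [2, -5], [-1, -1]].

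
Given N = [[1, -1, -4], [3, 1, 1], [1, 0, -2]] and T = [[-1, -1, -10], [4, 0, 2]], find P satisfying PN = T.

Right-multiplying both sides by N⁻¹ gives P = TN⁻¹.
det N = -5; the adjugate gives N⁻¹ = [[2/5, 2/5, -3/5], [-7/5, -2/5, 13/5], [1/5, 1/5, -4/5]].
P = TN⁻¹ = [[-1, -1, -10], [4, 0, 2]] · [[2/5, 2/5, -3/5], [-7/5, -2/5, 13/5], [1/5, 1/5, -4/5]] = [[-1, -2, 6], [2, 2, -4]].

P = [[-1, -2, 6], [2, 2, -4]]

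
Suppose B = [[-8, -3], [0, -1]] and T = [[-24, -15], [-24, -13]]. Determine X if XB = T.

B is on the right of X, so right-multiply by B⁻¹: X = TB⁻¹.
B has determinant 8; B⁻¹ = [[-1/8, 3/8], [0, -1]].
X = TB⁻¹ = [[-24, -15], [-24, -13]] · [[-1/8, 3/8], [0, -1]] = [[3, 6], [3, 4]].

X = [[3, 6], [3, 4]]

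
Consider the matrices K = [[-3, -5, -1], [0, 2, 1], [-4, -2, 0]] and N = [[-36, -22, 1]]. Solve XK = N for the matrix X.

Right-multiplying both sides by K⁻¹ gives X = NK⁻¹.
det K = 6, so K⁻¹ = [[1/3, 1/3, -1/2], [-2/3, -2/3, 1/2], [4/3, 7/3, -1]].
X = NK⁻¹ = [[-36, -22, 1]] · [[1/3, 1/3, -1/2], [-2/3, -2/3, 1/2], [4/3, 7/3, -1]] = [[4, 5, 6]].

X = [[4, 5, 6]]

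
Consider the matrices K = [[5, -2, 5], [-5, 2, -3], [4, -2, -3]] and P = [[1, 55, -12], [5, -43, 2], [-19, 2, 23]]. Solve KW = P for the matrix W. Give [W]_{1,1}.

Since K multiplies W on the left, W = K⁻¹P.
det K = 4; the adjugate gives K⁻¹ = [[-3, -4, -1], [-27/4, -35/4, -5/2], [1/2, 1/2, 0]].
W = K⁻¹P = [[-3, -4, -1], [-27/4, -35/4, -5/2], [1/2, 1/2, 0]] · [[1, 55, -12], [5, -43, 2], [-19, 2, 23]] = [[-4, 5, 5], [-3, 0, 6], [3, 6, -5]].

-4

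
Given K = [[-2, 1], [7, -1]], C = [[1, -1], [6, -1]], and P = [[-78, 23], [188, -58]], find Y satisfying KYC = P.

Left-multiply by K⁻¹ and right-multiply by C⁻¹: Y = K⁻¹PC⁻¹.
K has determinant -5; K⁻¹ = [[1/5, 1/5], [7/5, 2/5]].
det C = 5, so C⁻¹ = [[-1/5, 1/5], [-6/5, 1/5]].
K⁻¹P = [[22, -7], [-34, 9]].
Y = (K⁻¹P)C⁻¹ = [[4, 3], [-4, -5]].

Y = [[4, 3], [-4, -5]]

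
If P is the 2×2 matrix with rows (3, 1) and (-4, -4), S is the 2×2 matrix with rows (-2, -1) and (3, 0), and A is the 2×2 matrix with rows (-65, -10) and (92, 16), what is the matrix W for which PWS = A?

Isolating W: multiply by P⁻¹ from the left and S⁻¹ from the right, so W = P⁻¹AS⁻¹.
det P = -8; the adjugate gives P⁻¹ = [[1/2, 1/8], [-1/2, -3/8]].
det S = 3, so S⁻¹ = [[0, 1/3], [-1, -2/3]].
P⁻¹A = [[-21, -3], [-2, -1]].
W = (P⁻¹A)S⁻¹ = [[3, -5], [1, 0]].

W = [[3, -5], [1, 0]]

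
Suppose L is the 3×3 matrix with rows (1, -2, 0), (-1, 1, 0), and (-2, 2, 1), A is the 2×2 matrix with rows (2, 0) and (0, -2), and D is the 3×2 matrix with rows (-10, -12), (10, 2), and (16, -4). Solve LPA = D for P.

P = L⁻¹DA⁻¹ (apply L⁻¹ on the left and A⁻¹ on the right).
det L = -1, so L⁻¹ = [[-1, -2, 0], [-1, -1, 0], [0, -2, 1]].
det A = -4; the adjugate gives A⁻¹ = [[1/2, 0], [0, -1/2]].
L⁻¹D = [[-10, 8], [0, 10], [-4, -8]].
P = (L⁻¹D)A⁻¹ = [[-5, -4], [0, -5], [-2, 4]].

P = [[-5, -4], [0, -5], [-2, 4]]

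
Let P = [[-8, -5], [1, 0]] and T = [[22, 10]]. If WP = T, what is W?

P is on the right of W, so right-multiply by P⁻¹: W = TP⁻¹.
det P = 5; the adjugate gives P⁻¹ = [[0, 1], [-1/5, -8/5]].
W = TP⁻¹ = [[22, 10]] · [[0, 1], [-1/5, -8/5]] = [[-2, 6]].

W = [[-2, 6]]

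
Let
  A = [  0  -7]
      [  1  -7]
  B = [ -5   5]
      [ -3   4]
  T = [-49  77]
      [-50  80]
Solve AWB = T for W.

W = [[-1, 2], [1, -4]]

W = A⁻¹TB⁻¹ (apply A⁻¹ on the left and B⁻¹ on the right).
A has determinant 7; A⁻¹ = [[-1, 1], [-1/7, 0]].
det B = -5; the adjugate gives B⁻¹ = [[-4/5, 1], [-3/5, 1]].
A⁻¹T = [[-1, 3], [7, -11]].
W = (A⁻¹T)B⁻¹ = [[-1, 2], [1, -4]].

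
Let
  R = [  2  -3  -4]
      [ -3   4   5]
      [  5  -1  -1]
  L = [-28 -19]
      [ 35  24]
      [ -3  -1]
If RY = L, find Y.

Y = [[1, 1], [2, 3], [6, 3]]

Since R multiplies Y on the left, Y = R⁻¹L.
R has determinant 4; R⁻¹ = [[1/4, 1/4, 1/4], [11/2, 9/2, 1/2], [-17/4, -13/4, -1/4]].
Y = R⁻¹L = [[1/4, 1/4, 1/4], [11/2, 9/2, 1/2], [-17/4, -13/4, -1/4]] · [[-28, -19], [35, 24], [-3, -1]] = [[1, 1], [2, 3], [6, 3]].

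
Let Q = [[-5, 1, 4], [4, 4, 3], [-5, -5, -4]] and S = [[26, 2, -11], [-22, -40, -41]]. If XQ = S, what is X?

X = [[-4, -1, -2], [-3, -3, 5]]

Since Q sits to the right of X, X = SQ⁻¹.
Q has determinant 6; Q⁻¹ = [[-1/6, -8/3, -13/6], [1/6, 20/3, 31/6], [0, -5, -4]].
X = SQ⁻¹ = [[26, 2, -11], [-22, -40, -41]] · [[-1/6, -8/3, -13/6], [1/6, 20/3, 31/6], [0, -5, -4]] = [[-4, -1, -2], [-3, -3, 5]].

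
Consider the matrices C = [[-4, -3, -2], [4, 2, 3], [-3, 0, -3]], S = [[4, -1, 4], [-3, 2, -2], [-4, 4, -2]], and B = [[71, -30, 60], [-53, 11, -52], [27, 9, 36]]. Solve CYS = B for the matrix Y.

Y = C⁻¹BS⁻¹ (apply C⁻¹ on the left and S⁻¹ on the right).
det C = 3; the adjugate gives C⁻¹ = [[-2, -3, -5/3], [1, 2, 4/3], [2, 3, 4/3]].
det S = -2; the adjugate gives S⁻¹ = [[-2, -7, 3], [-1, -4, 2], [2, 6, -5/2]].
C⁻¹B = [[-28, 12, -24], [1, 4, 4], [19, -15, 12]].
Y = (C⁻¹B)S⁻¹ = [[-4, 4, 0], [2, 1, 1], [1, -1, -3]].

Y = [[-4, 4, 0], [2, 1, 1], [1, -1, -3]]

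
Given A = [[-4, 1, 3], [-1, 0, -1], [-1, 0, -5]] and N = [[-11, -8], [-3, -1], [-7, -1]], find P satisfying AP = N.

A is on the left of P, so left-multiply by A⁻¹: P = A⁻¹N.
A has determinant -4; A⁻¹ = [[0, -5/4, 1/4], [1, -23/4, 7/4], [0, 1/4, -1/4]].
P = A⁻¹N = [[0, -5/4, 1/4], [1, -23/4, 7/4], [0, 1/4, -1/4]] · [[-11, -8], [-3, -1], [-7, -1]] = [[2, 1], [-6, -4], [1, 0]].

P = [[2, 1], [-6, -4], [1, 0]]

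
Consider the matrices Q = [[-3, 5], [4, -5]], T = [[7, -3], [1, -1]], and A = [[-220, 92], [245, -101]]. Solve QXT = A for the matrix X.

X = [[4, -3], [-4, -1]]

Left-multiply by Q⁻¹ and right-multiply by T⁻¹: X = Q⁻¹AT⁻¹.
Q has determinant -5; Q⁻¹ = [[1, 1], [4/5, 3/5]].
T has determinant -4; T⁻¹ = [[1/4, -3/4], [1/4, -7/4]].
Q⁻¹A = [[25, -9], [-29, 13]].
X = (Q⁻¹A)T⁻¹ = [[4, -3], [-4, -1]].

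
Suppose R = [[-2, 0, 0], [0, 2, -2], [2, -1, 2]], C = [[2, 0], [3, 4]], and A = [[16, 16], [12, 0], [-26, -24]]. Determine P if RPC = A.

Left-multiply by R⁻¹ and right-multiply by C⁻¹: P = R⁻¹AC⁻¹.
det R = -4; the adjugate gives R⁻¹ = [[-1/2, 0, 0], [1, 1, 1], [1, 1/2, 1]].
C has determinant 8; C⁻¹ = [[1/2, 0], [-3/8, 1/4]].
R⁻¹A = [[-8, -8], [2, -8], [-4, -8]].
P = (R⁻¹A)C⁻¹ = [[-1, -2], [4, -2], [1, -2]].

P = [[-1, -2], [4, -2], [1, -2]]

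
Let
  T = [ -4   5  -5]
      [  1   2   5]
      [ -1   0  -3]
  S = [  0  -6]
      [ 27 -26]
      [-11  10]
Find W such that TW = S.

W = [[5, -1], [6, -5], [2, -3]]

Left-multiplying both sides by T⁻¹ gives W = T⁻¹S.
T has determinant 4; T⁻¹ = [[-3/2, 15/4, 35/4], [-1/2, 7/4, 15/4], [1/2, -5/4, -13/4]].
W = T⁻¹S = [[-3/2, 15/4, 35/4], [-1/2, 7/4, 15/4], [1/2, -5/4, -13/4]] · [[0, -6], [27, -26], [-11, 10]] = [[5, -1], [6, -5], [2, -3]].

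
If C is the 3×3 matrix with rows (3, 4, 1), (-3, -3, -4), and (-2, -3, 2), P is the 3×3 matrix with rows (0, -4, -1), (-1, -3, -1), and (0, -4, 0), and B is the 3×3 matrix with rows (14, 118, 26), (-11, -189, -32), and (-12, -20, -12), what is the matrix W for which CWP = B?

Isolating W: multiply by C⁻¹ from the left and P⁻¹ from the right, so W = C⁻¹BP⁻¹.
det C = 5; the adjugate gives C⁻¹ = [[-18/5, -11/5, -13/5], [14/5, 8/5, 9/5], [3/5, 1/5, 3/5]].
det P = -4, so P⁻¹ = [[1, -1, -1/4], [0, 0, -1/4], [-1, 0, 1]].
C⁻¹B = [[5, 43, 8], [0, -8, 0], [-1, 21, 2]].
W = (C⁻¹B)P⁻¹ = [[-3, -5, -4], [0, 0, 2], [-3, 1, -3]].

W = [[-3, -5, -4], [0, 0, 2], [-3, 1, -3]]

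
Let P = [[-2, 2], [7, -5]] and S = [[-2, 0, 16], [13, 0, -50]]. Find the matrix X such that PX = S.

Left-multiplying both sides by P⁻¹ gives X = P⁻¹S.
P has determinant -4; P⁻¹ = [[5/4, 1/2], [7/4, 1/2]].
X = P⁻¹S = [[5/4, 1/2], [7/4, 1/2]] · [[-2, 0, 16], [13, 0, -50]] = [[4, 0, -5], [3, 0, 3]].

X = [[4, 0, -5], [3, 0, 3]]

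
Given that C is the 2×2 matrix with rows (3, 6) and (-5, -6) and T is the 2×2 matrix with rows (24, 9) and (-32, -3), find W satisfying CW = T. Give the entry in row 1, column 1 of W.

4

Left-multiplying both sides by C⁻¹ gives W = C⁻¹T.
det C = 12, so C⁻¹ = [[-1/2, -1/2], [5/12, 1/4]].
W = C⁻¹T = [[-1/2, -1/2], [5/12, 1/4]] · [[24, 9], [-32, -3]] = [[4, -3], [2, 3]].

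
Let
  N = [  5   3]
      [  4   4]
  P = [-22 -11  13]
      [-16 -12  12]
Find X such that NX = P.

N is on the left of X, so left-multiply by N⁻¹: X = N⁻¹P.
det N = 8, so N⁻¹ = [[1/2, -3/8], [-1/2, 5/8]].
X = N⁻¹P = [[1/2, -3/8], [-1/2, 5/8]] · [[-22, -11, 13], [-16, -12, 12]] = [[-5, -1, 2], [1, -2, 1]].

X = [[-5, -1, 2], [1, -2, 1]]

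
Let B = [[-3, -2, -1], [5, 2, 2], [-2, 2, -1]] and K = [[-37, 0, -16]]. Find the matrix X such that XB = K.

B is on the right of X, so right-multiply by B⁻¹: X = KB⁻¹.
det B = 2, so B⁻¹ = [[-3, -2, -1], [1/2, 1/2, 1/2], [7, 5, 2]].
X = KB⁻¹ = [[-37, 0, -16]] · [[-3, -2, -1], [1/2, 1/2, 1/2], [7, 5, 2]] = [[-1, -6, 5]].

X = [[-1, -6, 5]]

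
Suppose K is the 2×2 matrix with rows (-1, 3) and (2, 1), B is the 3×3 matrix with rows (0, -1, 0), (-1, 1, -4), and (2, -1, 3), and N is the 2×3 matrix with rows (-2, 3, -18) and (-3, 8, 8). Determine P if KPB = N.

P = [[-4, -3, -2], [-1, 1, 0]]

Left-multiply by K⁻¹ and right-multiply by B⁻¹: P = K⁻¹NB⁻¹.
det K = -7, so K⁻¹ = [[-1/7, 3/7], [2/7, 1/7]].
det B = 5; the adjugate gives B⁻¹ = [[-1/5, 3/5, 4/5], [-1, 0, 0], [-1/5, -2/5, -1/5]].
K⁻¹N = [[-1, 3, 6], [-1, 2, -4]].
P = (K⁻¹N)B⁻¹ = [[-4, -3, -2], [-1, 1, 0]].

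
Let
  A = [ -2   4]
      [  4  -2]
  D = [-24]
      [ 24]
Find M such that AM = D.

M = [[4], [-4]]

A is on the left of M, so left-multiply by A⁻¹: M = A⁻¹D.
det A = -12, so A⁻¹ = [[1/6, 1/3], [1/3, 1/6]].
M = A⁻¹D = [[1/6, 1/3], [1/3, 1/6]] · [[-24], [24]] = [[4], [-4]].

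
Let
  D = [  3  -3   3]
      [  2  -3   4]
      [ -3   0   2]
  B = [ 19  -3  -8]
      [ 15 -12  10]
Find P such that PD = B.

P = [[2, -1, -5], [4, 0, -1]]

Since D sits to the right of P, P = BD⁻¹.
D has determinant 3; D⁻¹ = [[-2, 2, -1], [-16/3, 5, -2], [-3, 3, -1]].
P = BD⁻¹ = [[19, -3, -8], [15, -12, 10]] · [[-2, 2, -1], [-16/3, 5, -2], [-3, 3, -1]] = [[2, -1, -5], [4, 0, -1]].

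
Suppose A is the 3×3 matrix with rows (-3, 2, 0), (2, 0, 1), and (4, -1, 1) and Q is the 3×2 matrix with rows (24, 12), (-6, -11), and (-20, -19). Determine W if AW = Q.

W = [[-4, -4], [6, 0], [2, -3]]

A is on the left of W, so left-multiply by A⁻¹: W = A⁻¹Q.
A has determinant 1; A⁻¹ = [[1, -2, 2], [2, -3, 3], [-2, 5, -4]].
W = A⁻¹Q = [[1, -2, 2], [2, -3, 3], [-2, 5, -4]] · [[24, 12], [-6, -11], [-20, -19]] = [[-4, -4], [6, 0], [2, -3]].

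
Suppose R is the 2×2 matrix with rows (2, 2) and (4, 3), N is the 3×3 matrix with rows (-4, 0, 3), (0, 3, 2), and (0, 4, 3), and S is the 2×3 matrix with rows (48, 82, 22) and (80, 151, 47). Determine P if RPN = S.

P = [[-2, 4, 4], [-4, 3, 1]]

P = R⁻¹SN⁻¹ (apply R⁻¹ on the left and N⁻¹ on the right).
det R = -2, so R⁻¹ = [[-3/2, 1], [2, -1]].
N has determinant -4; N⁻¹ = [[-1/4, -3, 9/4], [0, 3, -2], [0, -4, 3]].
R⁻¹S = [[8, 28, 14], [16, 13, -3]].
P = (R⁻¹S)N⁻¹ = [[-2, 4, 4], [-4, 3, 1]].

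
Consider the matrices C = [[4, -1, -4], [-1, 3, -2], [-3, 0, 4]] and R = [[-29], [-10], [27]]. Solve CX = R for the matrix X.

Since C multiplies X on the left, X = C⁻¹R.
C has determinant 2; C⁻¹ = [[6, 2, 7], [5, 2, 6], [9/2, 3/2, 11/2]].
X = C⁻¹R = [[6, 2, 7], [5, 2, 6], [9/2, 3/2, 11/2]] · [[-29], [-10], [27]] = [[-5], [-3], [3]].

X = [[-5], [-3], [3]]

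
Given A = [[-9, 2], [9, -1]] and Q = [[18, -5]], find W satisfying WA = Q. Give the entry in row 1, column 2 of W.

Right-multiplying both sides by A⁻¹ gives W = QA⁻¹.
det A = -9, so A⁻¹ = [[1/9, 2/9], [1, 1]].
W = QA⁻¹ = [[18, -5]] · [[1/9, 2/9], [1, 1]] = [[-3, -1]].

-1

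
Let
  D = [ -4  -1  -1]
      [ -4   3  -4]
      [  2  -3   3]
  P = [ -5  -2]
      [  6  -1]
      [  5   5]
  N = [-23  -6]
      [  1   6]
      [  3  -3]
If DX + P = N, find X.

DX = N − P = [[-18, -4], [-5, 7], [-2, -8]].
Since D multiplies X on the left, X = D⁻¹(N − P).
det D = 2; the adjugate gives D⁻¹ = [[-3/2, 3, 7/2], [2, -5, -6], [3, -7, -8]].
X = D⁻¹(N − P) = [[5, -1], [1, 5], [-3, 3]].

X = [[5, -1], [1, 5], [-3, 3]]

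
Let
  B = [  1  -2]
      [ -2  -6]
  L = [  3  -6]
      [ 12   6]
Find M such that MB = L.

M = [[3, 0], [6, -3]]

Since B sits to the right of M, M = LB⁻¹.
det B = -10; the adjugate gives B⁻¹ = [[3/5, -1/5], [-1/5, -1/10]].
M = LB⁻¹ = [[3, -6], [12, 6]] · [[3/5, -1/5], [-1/5, -1/10]] = [[3, 0], [6, -3]].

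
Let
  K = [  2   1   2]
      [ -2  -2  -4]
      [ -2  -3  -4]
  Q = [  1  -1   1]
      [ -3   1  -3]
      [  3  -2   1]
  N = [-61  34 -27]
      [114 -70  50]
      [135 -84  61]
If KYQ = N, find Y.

Y = [[5, 2, -1], [-3, 1, -5], [-1, 0, -5]]

Isolating Y: multiply by K⁻¹ from the left and Q⁻¹ from the right, so Y = K⁻¹NQ⁻¹.
det K = -4; the adjugate gives K⁻¹ = [[1, 1/2, 0], [0, 1, -1], [-1/2, -1, 1/2]].
Q has determinant 4; Q⁻¹ = [[-5/4, -1/4, 1/2], [-3/2, -1/2, 0], [3/4, -1/4, -1/2]].
K⁻¹N = [[-4, -1, -2], [-21, 14, -11], [-16, 11, -6]].
Y = (K⁻¹N)Q⁻¹ = [[5, 2, -1], [-3, 1, -5], [-1, 0, -5]].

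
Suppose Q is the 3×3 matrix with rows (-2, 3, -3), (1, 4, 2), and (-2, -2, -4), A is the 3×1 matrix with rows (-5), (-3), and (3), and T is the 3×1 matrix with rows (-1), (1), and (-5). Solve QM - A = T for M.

QM = T + A = [[-6], [-2], [-2]].
Since Q multiplies M on the left, M = Q⁻¹(T + A).
det Q = 6, so Q⁻¹ = [[-2, 3, 3], [0, 1/3, 1/6], [1, -5/3, -11/6]].
M = Q⁻¹(T + A) = [[0], [-1], [1]].

M = [[0], [-1], [1]]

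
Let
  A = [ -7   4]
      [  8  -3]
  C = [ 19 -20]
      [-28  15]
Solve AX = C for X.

X = [[-5, 0], [-4, -5]]

Since A multiplies X on the left, X = A⁻¹C.
det A = -11, so A⁻¹ = [[3/11, 4/11], [8/11, 7/11]].
X = A⁻¹C = [[3/11, 4/11], [8/11, 7/11]] · [[19, -20], [-28, 15]] = [[-5, 0], [-4, -5]].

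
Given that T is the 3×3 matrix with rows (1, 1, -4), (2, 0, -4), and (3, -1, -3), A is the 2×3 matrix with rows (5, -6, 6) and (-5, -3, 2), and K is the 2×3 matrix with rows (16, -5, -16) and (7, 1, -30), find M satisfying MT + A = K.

MT = K − A = [[11, 1, -22], [12, 4, -32]].
Right-multiplying both sides by T⁻¹ gives M = (K − A)T⁻¹.
det T = -2, so T⁻¹ = [[2, -7/2, 2], [3, -9/2, 2], [1, -2, 1]].
M = (K − A)T⁻¹ = [[3, 1, 2], [4, 4, 0]].

M = [[3, 1, 2], [4, 4, 0]]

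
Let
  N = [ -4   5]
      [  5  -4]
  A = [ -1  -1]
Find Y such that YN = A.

Y = [[-1, -1]]

Right-multiplying both sides by N⁻¹ gives Y = AN⁻¹.
det N = -9, so N⁻¹ = [[4/9, 5/9], [5/9, 4/9]].
Y = AN⁻¹ = [[-1, -1]] · [[4/9, 5/9], [5/9, 4/9]] = [[-1, -1]].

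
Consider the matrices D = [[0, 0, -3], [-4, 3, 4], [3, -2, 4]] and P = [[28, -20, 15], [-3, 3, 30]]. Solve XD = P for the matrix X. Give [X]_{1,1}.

D is on the right of X, so right-multiply by D⁻¹: X = PD⁻¹.
det D = 3, so D⁻¹ = [[20/3, 2, 3], [28/3, 3, 4], [-1/3, 0, 0]].
X = PD⁻¹ = [[28, -20, 15], [-3, 3, 30]] · [[20/3, 2, 3], [28/3, 3, 4], [-1/3, 0, 0]] = [[-5, -4, 4], [-2, 3, 3]].

-5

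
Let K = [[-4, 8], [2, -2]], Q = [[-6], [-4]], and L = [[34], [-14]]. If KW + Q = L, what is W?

KW = L − Q = [[40], [-10]].
Left-multiplying both sides by K⁻¹ gives W = K⁻¹(L − Q).
K has determinant -8; K⁻¹ = [[1/4, 1], [1/4, 1/2]].
W = K⁻¹(L − Q) = [[0], [5]].

W = [[0], [5]]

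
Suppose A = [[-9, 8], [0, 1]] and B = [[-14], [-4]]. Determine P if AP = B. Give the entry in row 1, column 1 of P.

-2

Since A multiplies P on the left, P = A⁻¹B.
det A = -9, so A⁻¹ = [[-1/9, 8/9], [0, 1]].
P = A⁻¹B = [[-1/9, 8/9], [0, 1]] · [[-14], [-4]] = [[-2], [-4]].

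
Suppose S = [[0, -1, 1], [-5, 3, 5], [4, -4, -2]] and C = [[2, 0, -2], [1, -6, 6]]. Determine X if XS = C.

S is on the right of X, so right-multiply by S⁻¹: X = CS⁻¹.
S has determinant -2; S⁻¹ = [[-7, 3, 4], [-5, 2, 5/2], [-4, 2, 5/2]].
X = CS⁻¹ = [[2, 0, -2], [1, -6, 6]] · [[-7, 3, 4], [-5, 2, 5/2], [-4, 2, 5/2]] = [[-6, 2, 3], [-1, 3, 4]].

X = [[-6, 2, 3], [-1, 3, 4]]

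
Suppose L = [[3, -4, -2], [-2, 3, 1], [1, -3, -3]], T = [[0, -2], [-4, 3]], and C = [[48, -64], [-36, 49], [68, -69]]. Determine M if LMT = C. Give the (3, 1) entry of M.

1

M = L⁻¹CT⁻¹ (apply L⁻¹ on the left and T⁻¹ on the right).
det L = -4, so L⁻¹ = [[3/2, 3/2, -1/2], [5/4, 7/4, -1/4], [-3/4, -5/4, -1/4]].
det T = -8; the adjugate gives T⁻¹ = [[-3/8, -1/4], [-1/2, 0]].
L⁻¹C = [[-16, 12], [-20, 23], [-8, 4]].
M = (L⁻¹C)T⁻¹ = [[0, 4], [-4, 5], [1, 2]].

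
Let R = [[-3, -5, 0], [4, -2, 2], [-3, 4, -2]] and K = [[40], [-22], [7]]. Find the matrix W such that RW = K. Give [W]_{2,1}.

Since R multiplies W on the left, W = R⁻¹K.
det R = 2; the adjugate gives R⁻¹ = [[-2, -5, -5], [1, 3, 3], [5, 27/2, 13]].
W = R⁻¹K = [[-2, -5, -5], [1, 3, 3], [5, 27/2, 13]] · [[40], [-22], [7]] = [[-5], [-5], [-6]].

-5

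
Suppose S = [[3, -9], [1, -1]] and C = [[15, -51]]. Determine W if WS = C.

W = [[6, -3]]

Right-multiplying both sides by S⁻¹ gives W = CS⁻¹.
S has determinant 6; S⁻¹ = [[-1/6, 3/2], [-1/6, 1/2]].
W = CS⁻¹ = [[15, -51]] · [[-1/6, 3/2], [-1/6, 1/2]] = [[6, -3]].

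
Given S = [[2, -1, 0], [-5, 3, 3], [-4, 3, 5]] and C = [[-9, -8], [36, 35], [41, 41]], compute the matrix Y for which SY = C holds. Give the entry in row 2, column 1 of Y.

3

Since S multiplies Y on the left, Y = S⁻¹C.
det S = -1; the adjugate gives S⁻¹ = [[-6, -5, 3], [-13, -10, 6], [3, 2, -1]].
Y = S⁻¹C = [[-6, -5, 3], [-13, -10, 6], [3, 2, -1]] · [[-9, -8], [36, 35], [41, 41]] = [[-3, -4], [3, 0], [4, 5]].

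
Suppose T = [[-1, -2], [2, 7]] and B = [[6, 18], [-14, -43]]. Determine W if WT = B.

W = [[-2, 2], [4, -5]]

Since T sits to the right of W, W = BT⁻¹.
det T = -3, so T⁻¹ = [[-7/3, -2/3], [2/3, 1/3]].
W = BT⁻¹ = [[6, 18], [-14, -43]] · [[-7/3, -2/3], [2/3, 1/3]] = [[-2, 2], [4, -5]].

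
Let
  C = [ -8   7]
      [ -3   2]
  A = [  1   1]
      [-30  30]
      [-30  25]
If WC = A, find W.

Since C sits to the right of W, W = AC⁻¹.
det C = 5; the adjugate gives C⁻¹ = [[2/5, -7/5], [3/5, -8/5]].
W = AC⁻¹ = [[1, 1], [-30, 30], [-30, 25]] · [[2/5, -7/5], [3/5, -8/5]] = [[1, -3], [6, -6], [3, 2]].

W = [[1, -3], [6, -6], [3, 2]]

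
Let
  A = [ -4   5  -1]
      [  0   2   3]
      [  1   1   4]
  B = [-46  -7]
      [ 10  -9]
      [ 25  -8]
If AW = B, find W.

W = [[5, -6], [-4, -6], [6, 1]]

A is on the left of W, so left-multiply by A⁻¹: W = A⁻¹B.
A has determinant -3; A⁻¹ = [[-5/3, 7, -17/3], [-1, 5, -4], [2/3, -3, 8/3]].
W = A⁻¹B = [[-5/3, 7, -17/3], [-1, 5, -4], [2/3, -3, 8/3]] · [[-46, -7], [10, -9], [25, -8]] = [[5, -6], [-4, -6], [6, 1]].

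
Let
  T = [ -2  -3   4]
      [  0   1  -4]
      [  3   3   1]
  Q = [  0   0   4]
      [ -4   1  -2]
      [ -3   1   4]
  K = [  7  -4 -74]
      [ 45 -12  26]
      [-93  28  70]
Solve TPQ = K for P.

P = [[-4, -1, 5], [5, 3, 1], [0, 3, 1]]

Left-multiply by T⁻¹ and right-multiply by Q⁻¹: P = T⁻¹KQ⁻¹.
det T = -2; the adjugate gives T⁻¹ = [[-13/2, -15/2, -4], [6, 7, 4], [3/2, 3/2, 1]].
det Q = -4; the adjugate gives Q⁻¹ = [[-3/2, -1, 1], [-11/2, -3, 4], [1/4, 0, 0]].
T⁻¹K = [[-11, 4, 6], [-15, 4, 18], [-15, 4, -2]].
P = (T⁻¹K)Q⁻¹ = [[-4, -1, 5], [5, 3, 1], [0, 3, 1]].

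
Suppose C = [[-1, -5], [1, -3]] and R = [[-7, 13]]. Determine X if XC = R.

X = [[1, -6]]

C is on the right of X, so right-multiply by C⁻¹: X = RC⁻¹.
det C = 8, so C⁻¹ = [[-3/8, 5/8], [-1/8, -1/8]].
X = RC⁻¹ = [[-7, 13]] · [[-3/8, 5/8], [-1/8, -1/8]] = [[1, -6]].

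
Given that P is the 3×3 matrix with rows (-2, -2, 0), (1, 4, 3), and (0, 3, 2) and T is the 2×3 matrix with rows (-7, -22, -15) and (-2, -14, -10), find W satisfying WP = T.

W = [[1, -5, 0], [0, -2, -2]]

Right-multiplying both sides by P⁻¹ gives W = TP⁻¹.
P has determinant 6; P⁻¹ = [[-1/6, 2/3, -1], [-1/3, -2/3, 1], [1/2, 1, -1]].
W = TP⁻¹ = [[-7, -22, -15], [-2, -14, -10]] · [[-1/6, 2/3, -1], [-1/3, -2/3, 1], [1/2, 1, -1]] = [[1, -5, 0], [0, -2, -2]].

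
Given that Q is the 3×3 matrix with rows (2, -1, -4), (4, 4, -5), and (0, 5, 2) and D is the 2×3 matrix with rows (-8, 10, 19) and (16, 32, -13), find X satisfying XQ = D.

Since Q sits to the right of X, X = DQ⁻¹.
det Q = -6; the adjugate gives Q⁻¹ = [[-11/2, 3, -7/2], [4/3, -2/3, 1], [-10/3, 5/3, -2]].
X = DQ⁻¹ = [[-8, 10, 19], [16, 32, -13]] · [[-11/2, 3, -7/2], [4/3, -2/3, 1], [-10/3, 5/3, -2]] = [[-6, 1, 0], [-2, 5, 2]].

X = [[-6, 1, 0], [-2, 5, 2]]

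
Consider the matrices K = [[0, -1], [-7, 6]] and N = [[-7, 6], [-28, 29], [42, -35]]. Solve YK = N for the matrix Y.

Since K sits to the right of Y, Y = NK⁻¹.
det K = -7; the adjugate gives K⁻¹ = [[-6/7, -1/7], [-1, 0]].
Y = NK⁻¹ = [[-7, 6], [-28, 29], [42, -35]] · [[-6/7, -1/7], [-1, 0]] = [[0, 1], [-5, 4], [-1, -6]].

Y = [[0, 1], [-5, 4], [-1, -6]]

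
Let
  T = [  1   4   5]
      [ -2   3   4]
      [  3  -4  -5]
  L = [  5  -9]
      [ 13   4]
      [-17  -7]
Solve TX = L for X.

Since T multiplies X on the left, X = T⁻¹L.
det T = 4; the adjugate gives T⁻¹ = [[1/4, 0, 1/4], [1/2, -5, -7/2], [-1/4, 4, 11/4]].
X = T⁻¹L = [[1/4, 0, 1/4], [1/2, -5, -7/2], [-1/4, 4, 11/4]] · [[5, -9], [13, 4], [-17, -7]] = [[-3, -4], [-3, 0], [4, -1]].

X = [[-3, -4], [-3, 0], [4, -1]]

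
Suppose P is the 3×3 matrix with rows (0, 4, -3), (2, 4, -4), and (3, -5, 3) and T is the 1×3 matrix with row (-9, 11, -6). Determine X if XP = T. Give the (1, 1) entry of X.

Right-multiplying both sides by P⁻¹ gives X = TP⁻¹.
det P = -6; the adjugate gives P⁻¹ = [[4/3, -1/2, 2/3], [3, -3/2, 1], [11/3, -2, 4/3]].
X = TP⁻¹ = [[-9, 11, -6]] · [[4/3, -1/2, 2/3], [3, -3/2, 1], [11/3, -2, 4/3]] = [[-1, 0, -3]].

-1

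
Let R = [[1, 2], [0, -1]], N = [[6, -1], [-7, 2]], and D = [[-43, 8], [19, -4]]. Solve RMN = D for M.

Left-multiply by R⁻¹ and right-multiply by N⁻¹: M = R⁻¹DN⁻¹.
det R = -1, so R⁻¹ = [[1, 2], [0, -1]].
det N = 5, so N⁻¹ = [[2/5, 1/5], [7/5, 6/5]].
R⁻¹D = [[-5, 0], [-19, 4]].
M = (R⁻¹D)N⁻¹ = [[-2, -1], [-2, 1]].

M = [[-2, -1], [-2, 1]]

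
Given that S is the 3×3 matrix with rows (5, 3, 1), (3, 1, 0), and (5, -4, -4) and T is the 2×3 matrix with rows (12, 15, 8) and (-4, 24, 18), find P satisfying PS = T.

S is on the right of P, so right-multiply by S⁻¹: P = TS⁻¹.
S has determinant -1; S⁻¹ = [[4, -8, 1], [-12, 25, -3], [17, -35, 4]].
P = TS⁻¹ = [[12, 15, 8], [-4, 24, 18]] · [[4, -8, 1], [-12, 25, -3], [17, -35, 4]] = [[4, -1, -1], [2, 2, -4]].

P = [[4, -1, -1], [2, 2, -4]]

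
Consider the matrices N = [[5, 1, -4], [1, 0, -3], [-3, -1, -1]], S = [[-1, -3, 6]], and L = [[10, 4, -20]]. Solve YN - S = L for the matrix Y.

YN = L + S = [[9, 1, -14]].
N is on the right of Y, so right-multiply by N⁻¹: Y = (L + S)N⁻¹.
N has determinant -1; N⁻¹ = [[3, -5, 3], [-10, 17, -11], [1, -2, 1]].
Y = (L + S)N⁻¹ = [[3, 0, 2]].

Y = [[3, 0, 2]]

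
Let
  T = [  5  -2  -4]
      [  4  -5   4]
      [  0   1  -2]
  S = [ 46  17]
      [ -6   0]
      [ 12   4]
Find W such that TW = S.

W = [[6, 5], [2, 4], [-5, 0]]

Left-multiplying both sides by T⁻¹ gives W = T⁻¹S.
T has determinant -2; T⁻¹ = [[-3, 4, 14], [-4, 5, 18], [-2, 5/2, 17/2]].
W = T⁻¹S = [[-3, 4, 14], [-4, 5, 18], [-2, 5/2, 17/2]] · [[46, 17], [-6, 0], [12, 4]] = [[6, 5], [2, 4], [-5, 0]].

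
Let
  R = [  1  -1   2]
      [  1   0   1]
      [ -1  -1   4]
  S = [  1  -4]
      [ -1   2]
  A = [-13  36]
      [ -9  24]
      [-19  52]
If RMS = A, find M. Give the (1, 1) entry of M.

-1

Left-multiply by R⁻¹ and right-multiply by S⁻¹: M = R⁻¹AS⁻¹.
det R = 4, so R⁻¹ = [[1/4, 1/2, -1/4], [-5/4, 3/2, 1/4], [-1/4, 1/2, 1/4]].
S has determinant -2; S⁻¹ = [[-1, -2], [-1/2, -1/2]].
R⁻¹A = [[-3, 8], [-2, 4], [-6, 16]].
M = (R⁻¹A)S⁻¹ = [[-1, 2], [0, 2], [-2, 4]].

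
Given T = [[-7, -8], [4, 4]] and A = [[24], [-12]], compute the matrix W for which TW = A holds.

Since T multiplies W on the left, W = T⁻¹A.
det T = 4; the adjugate gives T⁻¹ = [[1, 2], [-1, -7/4]].
W = T⁻¹A = [[1, 2], [-1, -7/4]] · [[24], [-12]] = [[0], [-3]].

W = [[0], [-3]]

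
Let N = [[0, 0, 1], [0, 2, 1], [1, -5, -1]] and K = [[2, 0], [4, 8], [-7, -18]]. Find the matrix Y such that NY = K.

Y = [[0, 2], [1, 4], [2, 0]]

N is on the left of Y, so left-multiply by N⁻¹: Y = N⁻¹K.
det N = -2; the adjugate gives N⁻¹ = [[-3/2, 5/2, 1], [-1/2, 1/2, 0], [1, 0, 0]].
Y = N⁻¹K = [[-3/2, 5/2, 1], [-1/2, 1/2, 0], [1, 0, 0]] · [[2, 0], [4, 8], [-7, -18]] = [[0, 2], [1, 4], [2, 0]].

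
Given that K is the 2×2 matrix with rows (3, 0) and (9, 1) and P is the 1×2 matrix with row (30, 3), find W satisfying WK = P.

Since K sits to the right of W, W = PK⁻¹.
det K = 3; the adjugate gives K⁻¹ = [[1/3, 0], [-3, 1]].
W = PK⁻¹ = [[30, 3]] · [[1/3, 0], [-3, 1]] = [[1, 3]].

W = [[1, 3]]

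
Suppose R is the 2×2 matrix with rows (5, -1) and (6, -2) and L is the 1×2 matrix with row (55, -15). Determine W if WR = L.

W = [[5, 5]]

R is on the right of W, so right-multiply by R⁻¹: W = LR⁻¹.
det R = -4, so R⁻¹ = [[1/2, -1/4], [3/2, -5/4]].
W = LR⁻¹ = [[55, -15]] · [[1/2, -1/4], [3/2, -5/4]] = [[5, 5]].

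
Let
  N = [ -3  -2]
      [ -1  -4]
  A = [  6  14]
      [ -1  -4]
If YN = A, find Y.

Y = [[-1, -3], [0, 1]]

N is on the right of Y, so right-multiply by N⁻¹: Y = AN⁻¹.
det N = 10; the adjugate gives N⁻¹ = [[-2/5, 1/5], [1/10, -3/10]].
Y = AN⁻¹ = [[6, 14], [-1, -4]] · [[-2/5, 1/5], [1/10, -3/10]] = [[-1, -3], [0, 1]].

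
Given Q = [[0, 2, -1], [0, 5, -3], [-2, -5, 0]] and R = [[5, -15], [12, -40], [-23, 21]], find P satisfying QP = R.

P = [[4, 2], [3, -5], [1, 5]]

Left-multiplying both sides by Q⁻¹ gives P = Q⁻¹R.
det Q = 2; the adjugate gives Q⁻¹ = [[-15/2, 5/2, -1/2], [3, -1, 0], [5, -2, 0]].
P = Q⁻¹R = [[-15/2, 5/2, -1/2], [3, -1, 0], [5, -2, 0]] · [[5, -15], [12, -40], [-23, 21]] = [[4, 2], [3, -5], [1, 5]].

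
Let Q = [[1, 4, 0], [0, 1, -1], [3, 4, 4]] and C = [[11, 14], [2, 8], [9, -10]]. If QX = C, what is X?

X = [[-5, -6], [4, 5], [2, -3]]

Q is on the left of X, so left-multiply by Q⁻¹: X = Q⁻¹C.
det Q = -4, so Q⁻¹ = [[-2, 4, 1], [3/4, -1, -1/4], [3/4, -2, -1/4]].
X = Q⁻¹C = [[-2, 4, 1], [3/4, -1, -1/4], [3/4, -2, -1/4]] · [[11, 14], [2, 8], [9, -10]] = [[-5, -6], [4, 5], [2, -3]].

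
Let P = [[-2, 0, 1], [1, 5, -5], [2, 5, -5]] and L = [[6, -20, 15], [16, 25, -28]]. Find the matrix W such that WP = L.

Since P sits to the right of W, W = LP⁻¹.
P has determinant -5; P⁻¹ = [[0, -1, 1], [1, -8/5, 9/5], [1, -2, 2]].
W = LP⁻¹ = [[6, -20, 15], [16, 25, -28]] · [[0, -1, 1], [1, -8/5, 9/5], [1, -2, 2]] = [[-5, -4, 0], [-3, 0, 5]].

W = [[-5, -4, 0], [-3, 0, 5]]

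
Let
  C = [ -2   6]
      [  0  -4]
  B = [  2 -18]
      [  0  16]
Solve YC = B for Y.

Since C sits to the right of Y, Y = BC⁻¹.
det C = 8, so C⁻¹ = [[-1/2, -3/4], [0, -1/4]].
Y = BC⁻¹ = [[2, -18], [0, 16]] · [[-1/2, -3/4], [0, -1/4]] = [[-1, 3], [0, -4]].

Y = [[-1, 3], [0, -4]]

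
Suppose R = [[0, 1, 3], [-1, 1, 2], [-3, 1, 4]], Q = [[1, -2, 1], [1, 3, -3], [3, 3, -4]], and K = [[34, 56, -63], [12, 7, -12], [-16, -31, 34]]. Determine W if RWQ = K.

W = [[-2, 5, 5], [5, 2, 5], [-3, 1, 2]]

Left-multiply by R⁻¹ and right-multiply by Q⁻¹: W = R⁻¹KQ⁻¹.
R has determinant 4; R⁻¹ = [[1/2, -1/4, -1/4], [-1/2, 9/4, -3/4], [1/2, -3/4, 1/4]].
Q has determinant 1; Q⁻¹ = [[-3, -5, 3], [-5, -7, 4], [-6, -9, 5]].
R⁻¹K = [[18, 34, -37], [22, 11, -21], [4, 15, -14]].
W = (R⁻¹K)Q⁻¹ = [[-2, 5, 5], [5, 2, 5], [-3, 1, 2]].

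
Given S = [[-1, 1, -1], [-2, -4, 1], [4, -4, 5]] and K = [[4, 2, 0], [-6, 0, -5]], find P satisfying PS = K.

Right-multiplying both sides by S⁻¹ gives P = KS⁻¹.
det S = 6, so S⁻¹ = [[-8/3, -1/6, -1/2], [7/3, -1/6, 1/2], [4, 0, 1]].
P = KS⁻¹ = [[4, 2, 0], [-6, 0, -5]] · [[-8/3, -1/6, -1/2], [7/3, -1/6, 1/2], [4, 0, 1]] = [[-6, -1, -1], [-4, 1, -2]].

P = [[-6, -1, -1], [-4, 1, -2]]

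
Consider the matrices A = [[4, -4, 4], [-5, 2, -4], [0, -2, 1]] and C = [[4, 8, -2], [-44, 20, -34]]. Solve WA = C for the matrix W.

Right-multiplying both sides by A⁻¹ gives W = CA⁻¹.
det A = -4, so A⁻¹ = [[3/2, 1, -2], [-5/4, -1, 1], [-5/2, -2, 3]].
W = CA⁻¹ = [[4, 8, -2], [-44, 20, -34]] · [[3/2, 1, -2], [-5/4, -1, 1], [-5/2, -2, 3]] = [[1, 0, -6], [-6, 4, 6]].

W = [[1, 0, -6], [-6, 4, 6]]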